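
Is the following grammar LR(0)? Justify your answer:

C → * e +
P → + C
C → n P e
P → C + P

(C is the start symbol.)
A grammar is LR(0) if no state in the canonical LR(0) collection has:
  - both a shift item (dot before a terminal) and a complete item (shift-reduce conflict), or
  - two or more complete items (reduce-reduce conflict; the accept item [C' → C .] counts as a complete item here).

Augment with C' → C and build the canonical LR(0) collection (I0 = CLOSURE({[C' → . C]}), then GOTO on every symbol after a dot until no new states appear). It has 13 states:
  I0: { [C → . * e +], [C → . n P e], [C' → . C] }  — shift
  I1: { [C → * . e +] }  — shift
  I2: { [C' → C .] }  — accept
  I3: { [C → . * e +], [C → . n P e], [C → n . P e], [P → . + C], [P → . C + P] }  — shift
  I4: { [C → . * e +], [C → . n P e], [P → + . C] }  — shift
  I5: { [P → C . + P] }  — shift
  I6: { [C → n P . e] }  — shift
  I7: { [C → n P e .] }  — reduce
  I8: { [C → . * e +], [C → . n P e], [P → . + C], [P → . C + P], [P → C + . P] }  — shift
  I9: { [P → C + P .] }  — reduce
  I10: { [P → + C .] }  — reduce
  I11: { [C → * e . +] }  — shift
  I12: { [C → * e + .] }  — reduce

Every state is either a pure shift/goto state or contains exactly one complete item and nothing to shift — no conflicts. The grammar is LR(0).

Answer: Yes, the grammar is LR(0)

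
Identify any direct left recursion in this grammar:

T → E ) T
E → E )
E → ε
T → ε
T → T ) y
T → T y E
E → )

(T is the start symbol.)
Direct left recursion occurs when N → N α for some non-terminal N (the right-hand side begins with the left-hand side itself).

T → E ) T: starts with E
E → E ): LEFT RECURSIVE (starts with E)
E → ε: starts with ε
T → ε: starts with ε
T → T ) y: LEFT RECURSIVE (starts with T)
T → T y E: LEFT RECURSIVE (starts with T)
E → ): starts with ')'

The grammar has direct left recursion on: E, T.

Answer: Yes, E, T are left-recursive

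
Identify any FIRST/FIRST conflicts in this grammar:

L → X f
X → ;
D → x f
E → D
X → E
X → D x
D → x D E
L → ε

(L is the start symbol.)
A FIRST/FIRST conflict occurs when two productions N → α and N → β for the same non-terminal have FIRST(α) ∩ FIRST(β) ≠ ∅ (with ε ∈ FIRST of a nullable right-hand side, so two nullable alternatives also conflict).

FIRST sets of the non-terminals at (or reachable through a nullable prefix from) the front of some alternative:
  FIRST(X) = { ';', 'x' }
  FIRST(E) = { 'x' }
  FIRST(D) = { 'x' }

Productions for L:
  L → X f: FIRST = { ';', 'x' }
  L → ε: FIRST = { ε }
Productions for X:
  X → ;: FIRST = { ';' }
  X → E: FIRST = { 'x' }
  X → D x: FIRST = { 'x' }
Productions for D:
  D → x f: FIRST = { 'x' }
  D → x D E: FIRST = { 'x' }
E has only one production, so no FIRST/FIRST conflict is possible there.

Conflict for X: X → E and X → D x
  Overlap: { 'x' }
Conflict for D: D → x f and D → x D E
  Overlap: { 'x' }

Answer: Yes. X → E / X → D x on { 'x' }; D → x f / D → x D E on { 'x' }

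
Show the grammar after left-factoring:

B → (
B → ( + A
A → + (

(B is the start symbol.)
Left-factoring transforms A → αβ₁ | αβ₂ into A → αA' and A' → β₁ | β₂
(α is the longest common prefix among the alternatives). Repeat until
no nonterminal has two alternatives with a common prefix.

Round 1: B has alternatives sharing prefix '('. Introduce B': B → ( B'
  Add: B' → ε
  Add: B' → + A

No remaining common prefixes — done.

Resulting grammar:
B → ( B'
B' → ε
B' → + A
A → + (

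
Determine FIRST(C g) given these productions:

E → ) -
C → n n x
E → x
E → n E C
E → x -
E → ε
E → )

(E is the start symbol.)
FIRST sets of the non-terminals involved (from the grammar, by fixed-point iteration):
  FIRST(C) = { 'n' }

To compute FIRST(C g), process the symbols left to right:
Symbol C is a non-terminal. Add FIRST(C) \ {ε} = { 'n' }
C is not nullable (ε ∉ FIRST(C)), so stop here.
FIRST(C g) = { 'n' }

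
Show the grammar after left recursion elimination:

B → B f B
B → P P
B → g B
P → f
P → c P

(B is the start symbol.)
B is directly left-recursive. The standard transformation for
  A → A α₁ | ... | A α_m | β₁ | ... | β_n
is
  A  → β₁ A' | ... | β_n A'
  A' → α₁ A' | ... | α_m A' | ε

B → P P becomes B → P P B'
B → g B becomes B → g B B'
B → B f B becomes B' → f B B'
Add B' → ε

Productions for other non-terminals are unchanged:
  P → f
  P → c P

Resulting grammar:
B → P P B'
B → g B B'
B' → f B B'
B' → ε
P → f
P → c P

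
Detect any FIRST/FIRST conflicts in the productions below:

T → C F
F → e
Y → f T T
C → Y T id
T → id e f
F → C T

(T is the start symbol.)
No FIRST/FIRST conflicts.

A FIRST/FIRST conflict occurs when two productions N → α and N → β for the same non-terminal have FIRST(α) ∩ FIRST(β) ≠ ∅ (with ε ∈ FIRST of a nullable right-hand side, so two nullable alternatives also conflict).

FIRST sets of the non-terminals at (or reachable through a nullable prefix from) the front of some alternative:
  FIRST(C) = { 'f' }

Productions for T:
  T → C F: FIRST = { 'f' }
  T → id e f: FIRST = { 'id' }
Productions for F:
  F → e: FIRST = { 'e' }
  F → C T: FIRST = { 'f' }
Y, C have only one production, so no FIRST/FIRST conflict is possible there.

All alternatives of each non-terminal have pairwise disjoint FIRST sets.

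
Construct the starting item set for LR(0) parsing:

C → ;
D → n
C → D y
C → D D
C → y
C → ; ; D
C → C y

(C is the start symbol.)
First, augment the grammar with C' → C
I₀ = CLOSURE({ [C' → . C] }):
  [C' → . C] has the dot before C: add [C → . ;], [C → . D y], [C → . D D], [C → . y], [C → . ; ; D], [C → . C y]
  [C → . D y] has the dot before D: add [D → . n]
No further items can be added.

I₀ = { [C → . ; ; D], [C → . ;], [C → . C y], [C → . D D], [C → . D y], [C → . y], [C' → . C], [D → . n] }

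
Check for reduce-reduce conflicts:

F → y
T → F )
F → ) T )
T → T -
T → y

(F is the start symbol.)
Yes — I6: [F → y .] vs [T → y .]

A reduce-reduce conflict occurs when an LR(0) state has two complete items [A → α .] and [B → β .] — both call for a reduction, and with no lookahead the parser cannot choose between them.

Augment with F' → F and build the canonical LR(0) collection (I0 = CLOSURE({[F' → . F]}), then GOTO on every symbol after a dot until no new states appear). It has 10 states:
  I0: { [F → . ) T )], [F → . y], [F' → . F] }  — shift
  I1: { [F → ) . T )], [F → . ) T )], [F → . y], [T → . F )], [T → . T -], [T → . y] }  — shift
  I2: { [F' → F .] }  — accept
  I3: { [F → y .] }  — reduce
  I4: { [T → F . )] }  — shift
  I5: { [F → ) T . )], [T → T . -] }  — shift
  I6: { [F → y .], [T → y .] }  — 2 reduces
  I7: { [F → ) T ) .] }  — reduce
  I8: { [T → T - .] }  — reduce
  I9: { [T → F ) .] }  — reduce

I6 contains complete items [F → y .], [T → y .] — reduce-reduce conflict.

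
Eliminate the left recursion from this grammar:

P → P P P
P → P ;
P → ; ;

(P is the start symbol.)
P is directly left-recursive. The standard transformation for
  A → A α₁ | ... | A α_m | β₁ | ... | β_n
is
  A  → β₁ A' | ... | β_n A'
  A' → α₁ A' | ... | α_m A' | ε

P → ; ; becomes P → ; ; P'
P → P P P becomes P' → P P P'
P → P ; becomes P' → ; P'
Add P' → ε

Resulting grammar:
P → ; ; P'
P' → P P P'
P' → ; P'
P' → ε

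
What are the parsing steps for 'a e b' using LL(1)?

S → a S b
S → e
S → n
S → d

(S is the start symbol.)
Stack is shown with the top on the left.

Stack    Input    Action
------------------------
S $      a e b $  output S → a S b
a S b $  a e b $  match 'a'
S b $    e b $    output S → e
e b $    e b $    match 'e'
b $      b $      match 'b'
$        $        accept

The string is accepted.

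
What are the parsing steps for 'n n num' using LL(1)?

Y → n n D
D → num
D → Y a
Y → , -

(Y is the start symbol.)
LL(1) parsing maintains a stack (initially the start symbol over $) and the input. At each step: if the stack top is a terminal, match it against the current input token; if it is a non-terminal N, replace it with the RHS of M[N, lookahead] (the unique production whose predict set contains the lookahead).

Stack is shown with the top on the left.

Stack    Input      Action
--------------------------
Y $      n n num $  output Y → n n D
n n D $  n n num $  match 'n'
n D $    n num $    match 'n'
D $      num $      output D → num
num $    num $      match 'num'
$        $          accept

The string is accepted.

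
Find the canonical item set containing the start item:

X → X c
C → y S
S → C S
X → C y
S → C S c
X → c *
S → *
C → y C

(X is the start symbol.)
{ [C → . y C], [C → . y S], [X → . C y], [X → . X c], [X → . c *], [X' → . X] }

First, augment the grammar with X' → X
I₀ = CLOSURE({ [X' → . X] }):
  [X' → . X] has the dot before X: add [X → . X c], [X → . C y], [X → . c *]
  [X → . C y] has the dot before C: add [C → . y S], [C → . y C]
No further items can be added.

I₀ = { [C → . y C], [C → . y S], [X → . C y], [X → . X c], [X → . c *], [X' → . X] }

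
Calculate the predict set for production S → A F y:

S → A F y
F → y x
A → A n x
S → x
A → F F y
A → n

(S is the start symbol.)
PREDICT(S → A F y) = (FIRST(RHS) \ {ε}) ∪ (FOLLOW(S) if ε ∈ FIRST(RHS), i.e. RHS ⇒* ε)
FIRST(A) = { 'n', 'y' }
FIRST(A F y) = { 'n', 'y' }
ε ∉ FIRST(A F y), so FOLLOW(S) is not added.
PREDICT(S → A F y) = { 'n', 'y' }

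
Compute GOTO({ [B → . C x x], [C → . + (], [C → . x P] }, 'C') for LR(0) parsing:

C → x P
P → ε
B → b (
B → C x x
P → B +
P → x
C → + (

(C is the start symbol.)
{ [B → C . x x] }

GOTO(I, 'C') = CLOSURE({ [A → αX.β] : [A → α.Xβ] ∈ I, X = 'C' })

Items with dot before 'C', with the dot advanced:
  [B → . C x x] → [B → C . x x]
Closure adds nothing (no advanced item has the dot before a non-terminal).

GOTO = { [B → C . x x] }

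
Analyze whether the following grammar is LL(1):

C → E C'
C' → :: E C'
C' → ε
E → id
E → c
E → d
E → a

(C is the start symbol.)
Relevant sets:
  FOLLOW(C') = { $ }

For C':
  PREDICT(C' → :: E C') = { '::' }
  PREDICT(C' → ε) = { $ }
For E:
  PREDICT(E → id) = { 'id' }
  PREDICT(E → c) = { 'c' }
  PREDICT(E → d) = { 'd' }
  PREDICT(E → a) = { 'a' }
C has a single production, so nothing to check there.

All predict sets are disjoint. The grammar IS LL(1).

Answer: Yes, the grammar is LL(1).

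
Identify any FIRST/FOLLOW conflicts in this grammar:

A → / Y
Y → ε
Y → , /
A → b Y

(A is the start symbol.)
Nullable non-terminals: Y.

Y: nullable alternative(s) Y → ε; FOLLOW(Y) = { $ }
  Y → ε: FIRST \ {ε} = { } — this is the only nullable alternative, skip
  Y → , /: FIRST \ {ε} = { ',' } — disjoint from FOLLOW(Y)

A has no nullable alternative, so no FIRST/FOLLOW check is needed there.

No FIRST/FOLLOW conflicts found.

Answer: No FIRST/FOLLOW conflicts.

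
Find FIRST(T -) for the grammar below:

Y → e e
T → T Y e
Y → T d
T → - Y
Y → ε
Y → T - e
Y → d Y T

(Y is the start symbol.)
FIRST sets of the non-terminals involved (from the grammar, by fixed-point iteration):
  FIRST(T) = { '-' }

To compute FIRST(T -), process the symbols left to right:
Symbol T is a non-terminal. Add FIRST(T) \ {ε} = { '-' }
T is not nullable (ε ∉ FIRST(T)), so stop here.
FIRST(T -) = { '-' }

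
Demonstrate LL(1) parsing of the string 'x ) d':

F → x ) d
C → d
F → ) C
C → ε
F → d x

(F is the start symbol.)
LL(1) parsing maintains a stack (initially the start symbol over $) and the input. At each step: if the stack top is a terminal, match it against the current input token; if it is a non-terminal N, replace it with the RHS of M[N, lookahead] (the unique production whose predict set contains the lookahead).

Stack is shown with the top on the left.

Stack    Input    Action
------------------------
F $      x ) d $  output F → x ) d
x ) d $  x ) d $  match 'x'
) d $    ) d $    match ')'
d $      d $      match 'd'
$        $        accept

The string is accepted.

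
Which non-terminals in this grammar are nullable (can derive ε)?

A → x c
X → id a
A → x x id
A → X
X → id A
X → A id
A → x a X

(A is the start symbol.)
There are no ε-productions, so no non-terminal can derive ε.
No non-terminals are nullable.

Answer: None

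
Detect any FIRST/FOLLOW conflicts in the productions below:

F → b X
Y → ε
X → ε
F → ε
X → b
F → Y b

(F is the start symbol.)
No FIRST/FOLLOW conflicts.

Nullable non-terminals: F, X, Y.
FIRST sets used below: FIRST(Y) = { ε }

F: nullable alternative(s) F → ε; FOLLOW(F) = { $ }
  F → b X: FIRST \ {ε} = { 'b' } — disjoint from FOLLOW(F)
  F → ε: FIRST \ {ε} = { } — this is the only nullable alternative, skip
  F → Y b: FIRST \ {ε} = { 'b' } — disjoint from FOLLOW(F)

X: nullable alternative(s) X → ε; FOLLOW(X) = { $ }
  X → ε: FIRST \ {ε} = { } — this is the only nullable alternative, skip
  X → b: FIRST \ {ε} = { 'b' } — disjoint from FOLLOW(X)
Y has a nullable alternative but only one production, so nothing to check.

No FIRST/FOLLOW conflicts found.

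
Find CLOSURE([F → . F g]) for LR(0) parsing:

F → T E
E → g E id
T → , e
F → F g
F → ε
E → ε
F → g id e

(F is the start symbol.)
Start with: [F → . F g]
  [F → . F g] has the dot before F: add [F → . T E], [F → .], [F → . g id e]
  [F → . T E] has the dot before T: add [T → . , e]
No further items can be added.

CLOSURE = { [F → . F g], [F → . T E], [F → . g id e], [F → .], [T → . , e] }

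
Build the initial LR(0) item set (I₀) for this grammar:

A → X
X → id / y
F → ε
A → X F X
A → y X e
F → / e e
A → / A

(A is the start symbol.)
First, augment the grammar with A' → A
I₀ = CLOSURE({ [A' → . A] }):
  [A' → . A] has the dot before A: add [A → . X], [A → . X F X], [A → . y X e], [A → . / A]
  [A → . X] has the dot before X: add [X → . id / y]
No further items can be added.

I₀ = { [A → . / A], [A → . X F X], [A → . X], [A → . y X e], [A' → . A], [X → . id / y] }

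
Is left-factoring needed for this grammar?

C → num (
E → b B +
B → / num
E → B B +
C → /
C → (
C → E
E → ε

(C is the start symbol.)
No, left-factoring is not needed

Left-factoring is needed when two productions for the same non-terminal
share a common prefix on the right-hand side.

Productions for C:
  C → num (
  C → /
  C → (
  C → E
Productions for E:
  E → b B +
  E → B B +
  E → ε

No common prefixes found.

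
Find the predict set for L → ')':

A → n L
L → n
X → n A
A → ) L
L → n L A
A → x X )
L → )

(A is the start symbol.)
PREDICT(L → ')') = (FIRST(RHS) \ {ε}) ∪ (FOLLOW(L) if ε ∈ FIRST(RHS), i.e. RHS ⇒* ε)
FIRST(')') = { ')' }
ε ∉ FIRST(')'), so FOLLOW(L) is not added.
PREDICT(L → ')') = { ')' }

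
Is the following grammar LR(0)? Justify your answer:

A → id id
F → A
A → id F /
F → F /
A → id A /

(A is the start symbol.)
A grammar is LR(0) if no state in the canonical LR(0) collection has:
  - both a shift item (dot before a terminal) and a complete item (shift-reduce conflict), or
  - two or more complete items (reduce-reduce conflict; the accept item [A' → A .] counts as a complete item here).

Augment with A' → A and build the canonical LR(0) collection (I0 = CLOSURE({[A' → . A]}), then GOTO on every symbol after a dot until no new states appear). It has 8 states:
  I0: { [A → . id A /], [A → . id F /], [A → . id id], [A' → . A] }  — shift
  I1: { [A' → A .] }  — accept
  I2: { [A → . id A /], [A → . id F /], [A → . id id], [A → id . A /], [A → id . F /], [A → id . id], [F → . A], [F → . F /] }  — shift
  I3: { [A → id A . /], [F → A .] }  — shift, reduce
  I4: { [A → id F . /], [F → F . /] }  — shift
  I5: { [A → . id A /], [A → . id F /], [A → . id id], [A → id . A /], [A → id . F /], [A → id . id], [A → id id .], [F → . A], [F → . F /] }  — shift, reduce
  I6: { [A → id F / .], [F → F / .] }  — 2 reduces
  I7: { [A → id A / .] }  — reduce

Conflict in state I3:
  Shift-reduce conflict between [F → A .] and [A → id A . /]
So the grammar is NOT LR(0).

Answer: No. Shift-reduce conflict between [F → A .] and [A → id A . /]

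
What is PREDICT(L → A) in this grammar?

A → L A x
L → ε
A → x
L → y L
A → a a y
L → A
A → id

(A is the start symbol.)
PREDICT(L → A) = (FIRST(RHS) \ {ε}) ∪ (FOLLOW(L) if ε ∈ FIRST(RHS), i.e. RHS ⇒* ε)
FIRST(A) = { 'a', 'id', 'x', 'y' }
FIRST(A) = { 'a', 'id', 'x', 'y' }
ε ∉ FIRST(A), so FOLLOW(L) is not added.
PREDICT(L → A) = { 'a', 'id', 'x', 'y' }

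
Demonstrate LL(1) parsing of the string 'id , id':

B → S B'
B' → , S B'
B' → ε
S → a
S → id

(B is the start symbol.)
Stack is shown with the top on the left.

Stack     Input      Action
---------------------------
B $       id , id $  output B → S B'
S B' $    id , id $  output S → id
id B' $   id , id $  match 'id'
B' $      , id $     output B' → , S B'
, S B' $  , id $     match ','
S B' $    id $       output S → id
id B' $   id $       match 'id'
B' $      $          output B' → ε
$         $          accept

The string is accepted.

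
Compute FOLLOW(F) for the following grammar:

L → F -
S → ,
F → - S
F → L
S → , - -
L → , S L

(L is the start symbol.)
To compute FOLLOW(F), find every occurrence of F on a right-hand side N → α F β: add FIRST(β) \ {ε}, and if β is empty or nullable also add FOLLOW(N). Iterate to a fixed point.

In L → F -: F is followed by '-', add FIRST('-') \ {ε} = { '-' }

Taking the union: FOLLOW(F) = { '-' }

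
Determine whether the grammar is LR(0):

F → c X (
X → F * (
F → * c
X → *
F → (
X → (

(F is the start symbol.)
A grammar is LR(0) if no state in the canonical LR(0) collection has:
  - both a shift item (dot before a terminal) and a complete item (shift-reduce conflict), or
  - two or more complete items (reduce-reduce conflict; the accept item [F' → F .] counts as a complete item here).

Augment with F' → F and build the canonical LR(0) collection (I0 = CLOSURE({[F' → . F]}), then GOTO on every symbol after a dot until no new states appear). It has 13 states:
  I0: { [F → . (], [F → . * c], [F → . c X (], [F' → . F] }  — shift
  I1: { [F → ( .] }  — reduce
  I2: { [F → * . c] }  — shift
  I3: { [F' → F .] }  — accept
  I4: { [F → . (], [F → . * c], [F → . c X (], [F → c . X (], [X → . (], [X → . *], [X → . F * (] }  — shift
  I5: { [F → ( .], [X → ( .] }  — 2 reduces
  I6: { [F → * . c], [X → * .] }  — shift, reduce
  I7: { [X → F . * (] }  — shift
  I8: { [F → c X . (] }  — shift
  I9: { [F → c X ( .] }  — reduce
  I10: { [X → F * . (] }  — shift
  I11: { [X → F * ( .] }  — reduce
  I12: { [F → * c .] }  — reduce

Conflict in state I5:
  Reduce-reduce conflict: [F → ( .] and [X → ( .]
So the grammar is NOT LR(0).

Answer: No. Reduce-reduce conflict: [F → ( .] and [X → ( .]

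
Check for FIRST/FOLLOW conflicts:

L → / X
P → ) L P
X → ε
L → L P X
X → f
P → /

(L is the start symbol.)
A FIRST/FOLLOW conflict occurs when a non-terminal N has a nullable alternative N → β (β ⇒* ε) and another alternative N → α with FIRST(α) ∩ FOLLOW(N) ≠ ∅: on such a lookahead the parser cannot decide between expanding α and letting N vanish via β.

Nullable non-terminals: X.

X: nullable alternative(s) X → ε; FOLLOW(X) = { $, ')', '/' }
  X → ε: FIRST \ {ε} = { } — this is the only nullable alternative, skip
  X → f: FIRST \ {ε} = { 'f' } — disjoint from FOLLOW(X)

L, P have no nullable alternative, so no FIRST/FOLLOW check is needed there.

No FIRST/FOLLOW conflicts found.

Answer: No FIRST/FOLLOW conflicts.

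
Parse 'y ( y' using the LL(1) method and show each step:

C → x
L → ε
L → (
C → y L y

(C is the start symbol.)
Stack is shown with the top on the left.

Stack    Input    Action
------------------------
C $      y ( y $  output C → y L y
y L y $  y ( y $  match 'y'
L y $    ( y $    output L → (
( y $    ( y $    match '('
y $      y $      match 'y'
$        $        accept

The string is accepted.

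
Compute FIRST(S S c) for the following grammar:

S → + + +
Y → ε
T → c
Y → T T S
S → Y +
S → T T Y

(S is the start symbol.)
FIRST sets of the non-terminals involved (from the grammar, by fixed-point iteration):
  FIRST(S) = { '+', 'c' }

To compute FIRST(S S c), process the symbols left to right:
Symbol S is a non-terminal. Add FIRST(S) \ {ε} = { '+', 'c' }
S is not nullable (ε ∉ FIRST(S)), so stop here.
FIRST(S S c) = { '+', 'c' }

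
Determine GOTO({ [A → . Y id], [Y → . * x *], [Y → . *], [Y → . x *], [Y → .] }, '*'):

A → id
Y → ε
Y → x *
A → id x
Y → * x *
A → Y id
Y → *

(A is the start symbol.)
GOTO(I, '*') = CLOSURE({ [A → αX.β] : [A → α.Xβ] ∈ I, X = '*' })

Items with dot before '*', with the dot advanced:
  [Y → . *] → [Y → * .]
  [Y → . * x *] → [Y → * . x *]
Closure adds nothing (no advanced item has the dot before a non-terminal).

GOTO = { [Y → * . x *], [Y → * .] }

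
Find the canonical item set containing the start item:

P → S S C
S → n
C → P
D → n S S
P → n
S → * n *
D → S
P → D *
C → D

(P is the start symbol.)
{ [D → . S], [D → . n S S], [P → . D *], [P → . S S C], [P → . n], [P' → . P], [S → . * n *], [S → . n] }

First, augment the grammar with P' → P
I₀ = CLOSURE({ [P' → . P] }):
  [P' → . P] has the dot before P: add [P → . S S C], [P → . n], [P → . D *]
  [P → . S S C] has the dot before S: add [S → . n], [S → . * n *]
  [P → . D *] has the dot before D: add [D → . n S S], [D → . S]
No further items can be added.

I₀ = { [D → . S], [D → . n S S], [P → . D *], [P → . S S C], [P → . n], [P' → . P], [S → . * n *], [S → . n] }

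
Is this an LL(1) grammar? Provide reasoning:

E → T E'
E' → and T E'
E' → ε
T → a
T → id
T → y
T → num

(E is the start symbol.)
Yes, the grammar is LL(1).

A grammar is LL(1) if for each non-terminal N with multiple productions, the predict sets of those productions are pairwise disjoint, where PREDICT(N → α) = (FIRST(α) \ {ε}) ∪ (FOLLOW(N) if α ⇒* ε).

Relevant sets:
  FOLLOW(E') = { $ }

For E':
  PREDICT(E' → and T E') = { 'and' }
  PREDICT(E' → ε) = { $ }
For T:
  PREDICT(T → a) = { 'a' }
  PREDICT(T → id) = { 'id' }
  PREDICT(T → y) = { 'y' }
  PREDICT(T → num) = { 'num' }
E has a single production, so nothing to check there.

All predict sets are disjoint. The grammar IS LL(1).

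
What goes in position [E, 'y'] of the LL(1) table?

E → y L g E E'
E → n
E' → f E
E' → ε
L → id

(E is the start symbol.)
To find M[E, 'y'], we find productions for E where 'y' is in the predict set (PREDICT(N → α) = (FIRST(α) \ {ε}) ∪ (FOLLOW(N) if α ⇒* ε)).

E → y L g E E': PREDICT = { 'y' }
  'y' is in predict set, so this production goes in M[E, 'y']
E → n: PREDICT = { 'n' }

M[E, 'y'] = E → y L g E E'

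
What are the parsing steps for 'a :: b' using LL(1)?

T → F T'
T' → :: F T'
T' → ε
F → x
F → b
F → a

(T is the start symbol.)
LL(1) parsing maintains a stack (initially the start symbol over $) and the input. At each step: if the stack top is a terminal, match it against the current input token; if it is a non-terminal N, replace it with the RHS of M[N, lookahead] (the unique production whose predict set contains the lookahead).

Stack is shown with the top on the left.

Stack      Input     Action
---------------------------
T $        a :: b $  output T → F T'
F T' $     a :: b $  output F → a
a T' $     a :: b $  match 'a'
T' $       :: b $    output T' → :: F T'
:: F T' $  :: b $    match '::'
F T' $     b $       output F → b
b T' $     b $       match 'b'
T' $       $         output T' → ε
$          $         accept

The string is accepted.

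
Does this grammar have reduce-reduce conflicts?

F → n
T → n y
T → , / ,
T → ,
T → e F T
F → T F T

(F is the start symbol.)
Augment with F' → F and build the canonical LR(0) collection (I0 = CLOSURE({[F' → . F]}), then GOTO on every symbol after a dot until no new states appear). It has 14 states:
  I0: { [F → . T F T], [F → . n], [F' → . F], [T → . , / ,], [T → . ,], [T → . e F T], [T → . n y] }  — shift
  I1: { [T → , . / ,], [T → , .] }  — shift, reduce
  I2: { [F' → F .] }  — accept
  I3: { [F → . T F T], [F → . n], [F → T . F T], [T → . , / ,], [T → . ,], [T → . e F T], [T → . n y] }  — shift
  I4: { [F → . T F T], [F → . n], [T → . , / ,], [T → . ,], [T → . e F T], [T → . n y], [T → e . F T] }  — shift
  I5: { [F → n .], [T → n . y] }  — shift, reduce
  I6: { [T → n y .] }  — reduce
  I7: { [T → . , / ,], [T → . ,], [T → . e F T], [T → . n y], [T → e F . T] }  — shift
  I8: { [T → e F T .] }  — reduce
  I9: { [T → n . y] }  — shift
  I10: { [F → T F . T], [T → . , / ,], [T → . ,], [T → . e F T], [T → . n y] }  — shift
  I11: { [F → T F T .] }  — reduce
  I12: { [T → , / . ,] }  — shift
  I13: { [T → , / , .] }  — reduce

No state contains more than one complete item.

Answer: No reduce-reduce conflicts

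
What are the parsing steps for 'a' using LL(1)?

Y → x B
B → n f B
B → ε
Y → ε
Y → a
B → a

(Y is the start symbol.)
Stack is shown with the top on the left.

Stack  Input  Action
--------------------
Y $    a $    output Y → a
a $    a $    match 'a'
$      $      accept

The string is accepted.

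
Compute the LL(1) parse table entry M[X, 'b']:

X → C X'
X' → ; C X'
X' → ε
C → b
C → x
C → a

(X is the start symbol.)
To find M[X, 'b'], we find productions for X where 'b' is in the predict set (PREDICT(N → α) = (FIRST(α) \ {ε}) ∪ (FOLLOW(N) if α ⇒* ε)).

Relevant sets:
  FIRST(C) = { 'a', 'b', 'x' }

X → C X': PREDICT = { 'a', 'b', 'x' }
  'b' is in predict set, so this production goes in M[X, 'b']

M[X, 'b'] = X → C X'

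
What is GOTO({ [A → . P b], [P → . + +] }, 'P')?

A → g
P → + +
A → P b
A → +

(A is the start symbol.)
{ [A → P . b] }

GOTO(I, 'P') = CLOSURE({ [A → αX.β] : [A → α.Xβ] ∈ I, X = 'P' })

Items with dot before 'P', with the dot advanced:
  [A → . P b] → [A → P . b]
Closure adds nothing (no advanced item has the dot before a non-terminal).

GOTO = { [A → P . b] }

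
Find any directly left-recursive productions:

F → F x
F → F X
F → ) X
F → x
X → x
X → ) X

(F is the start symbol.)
Yes, F is left-recursive

Direct left recursion occurs when N → N α for some non-terminal N (the right-hand side begins with the left-hand side itself).

F → F x: LEFT RECURSIVE (starts with F)
F → F X: LEFT RECURSIVE (starts with F)
F → ) X: starts with ')'
F → x: starts with x
X → x: starts with x
X → ) X: starts with ')'

The grammar has direct left recursion on: F.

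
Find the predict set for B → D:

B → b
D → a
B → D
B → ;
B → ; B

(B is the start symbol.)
{ 'a' }

PREDICT(B → D) = (FIRST(RHS) \ {ε}) ∪ (FOLLOW(B) if ε ∈ FIRST(RHS), i.e. RHS ⇒* ε)
FIRST(D) = { 'a' }
FIRST(D) = { 'a' }
ε ∉ FIRST(D), so FOLLOW(B) is not added.
PREDICT(B → D) = { 'a' }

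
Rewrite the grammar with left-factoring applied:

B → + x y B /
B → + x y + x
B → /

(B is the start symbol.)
Left-factoring transforms A → αβ₁ | αβ₂ into A → αA' and A' → β₁ | β₂
(α is the longest common prefix among the alternatives). Repeat until
no nonterminal has two alternatives with a common prefix.

Round 1: B has alternatives sharing prefix '+ x y'. Introduce B': B → + x y B'
  Add: B' → B /
  Add: B' → + x

No remaining common prefixes — done.

Resulting grammar:
B → + x y B'
B' → B /
B' → + x
B → /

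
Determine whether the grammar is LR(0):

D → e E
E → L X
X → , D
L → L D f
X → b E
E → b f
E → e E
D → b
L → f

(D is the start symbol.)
No. Shift-reduce conflict between [D → b .] and [E → . b f]

A grammar is LR(0) if no state in the canonical LR(0) collection has:
  - both a shift item (dot before a terminal) and a complete item (shift-reduce conflict), or
  - two or more complete items (reduce-reduce conflict; the accept item [D' → D .] counts as a complete item here).

Augment with D' → D and build the canonical LR(0) collection (I0 = CLOSURE({[D' → . D]}), then GOTO on every symbol after a dot until no new states appear). It has 18 states:
  I0: { [D → . b], [D → . e E], [D' → . D] }  — shift
  I1: { [D' → D .] }  — accept
  I2: { [D → b .] }  — reduce
  I3: { [D → e . E], [E → . L X], [E → . b f], [E → . e E], [L → . L D f], [L → . f] }  — shift
  I4: { [D → e E .] }  — reduce
  I5: { [D → . b], [D → . e E], [E → L . X], [L → L . D f], [X → . , D], [X → . b E] }  — shift
  I6: { [E → b . f] }  — shift
  I7: { [E → . L X], [E → . b f], [E → . e E], [E → e . E], [L → . L D f], [L → . f] }  — shift
  I8: { [L → f .] }  — reduce
  I9: { [E → e E .] }  — reduce
  I10: { [E → b f .] }  — reduce
  I11: { [D → . b], [D → . e E], [X → , . D] }  — shift
  I12: { [L → L D . f] }  — shift
  I13: { [E → L X .] }  — reduce
  I14: { [D → b .], [E → . L X], [E → . b f], [E → . e E], [L → . L D f], [L → . f], [X → b . E] }  — shift, reduce
  I15: { [X → b E .] }  — reduce
  I16: { [L → L D f .] }  — reduce
  I17: { [X → , D .] }  — reduce

Conflict in state I14:
  Shift-reduce conflict between [D → b .] and [E → . b f]
So the grammar is NOT LR(0).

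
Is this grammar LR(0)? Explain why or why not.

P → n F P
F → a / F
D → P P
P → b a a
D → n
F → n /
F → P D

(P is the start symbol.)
Augment with P' → P and build the canonical LR(0) collection (I0 = CLOSURE({[P' → . P]}), then GOTO on every symbol after a dot until no new states appear). It has 18 states:
  I0: { [P → . b a a], [P → . n F P], [P' → . P] }  — shift
  I1: { [P' → P .] }  — accept
  I2: { [P → b . a a] }  — shift
  I3: { [F → . P D], [F → . a / F], [F → . n /], [P → . b a a], [P → . n F P], [P → n . F P] }  — shift
  I4: { [P → . b a a], [P → . n F P], [P → n F . P] }  — shift
  I5: { [D → . P P], [D → . n], [F → P . D], [P → . b a a], [P → . n F P] }  — shift
  I6: { [F → a . / F] }  — shift
  I7: { [F → . P D], [F → . a / F], [F → . n /], [F → n . /], [P → . b a a], [P → . n F P], [P → n . F P] }  — shift
  I8: { [F → n / .] }  — reduce
  I9: { [F → . P D], [F → . a / F], [F → . n /], [F → a / . F], [P → . b a a], [P → . n F P] }  — shift
  I10: { [F → a / F .] }  — reduce
  I11: { [F → P D .] }  — reduce
  I12: { [D → P . P], [P → . b a a], [P → . n F P] }  — shift
  I13: { [D → n .], [F → . P D], [F → . a / F], [F → . n /], [P → . b a a], [P → . n F P], [P → n . F P] }  — shift, reduce
  I14: { [D → P P .] }  — reduce
  I15: { [P → n F P .] }  — reduce
  I16: { [P → b a . a] }  — shift
  I17: { [P → b a a .] }  — reduce

Conflict in state I13:
  Shift-reduce conflict between [D → n .] and [F → . a / F]
So the grammar is NOT LR(0).

Answer: No. Shift-reduce conflict between [D → n .] and [F → . a / F]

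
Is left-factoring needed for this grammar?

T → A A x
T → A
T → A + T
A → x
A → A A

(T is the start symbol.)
Left-factoring is needed when two productions for the same non-terminal
share a common prefix on the right-hand side.

Productions for T:
  T → A A x
  T → A
  T → A + T
Productions for A:
  A → x
  A → A A

Found common prefix 'A' in productions for T

Answer: Yes, T has productions with common prefix 'A'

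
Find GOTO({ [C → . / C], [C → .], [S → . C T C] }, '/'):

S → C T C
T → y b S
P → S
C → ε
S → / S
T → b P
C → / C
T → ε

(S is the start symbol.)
GOTO(I, '/') = CLOSURE({ [A → αX.β] : [A → α.Xβ] ∈ I, X = '/' })

Items with dot before '/', with the dot advanced:
  [C → . / C] → [C → / . C]
Closure of the advanced items:
  [C → / . C] has the dot before C: add [C → .], [C → . / C]

GOTO = { [C → . / C], [C → .], [C → / . C] }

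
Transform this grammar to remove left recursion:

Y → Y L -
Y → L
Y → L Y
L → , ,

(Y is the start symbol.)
Y is directly left-recursive. The standard transformation for
  A → A α₁ | ... | A α_m | β₁ | ... | β_n
is
  A  → β₁ A' | ... | β_n A'
  A' → α₁ A' | ... | α_m A' | ε

Y → L becomes Y → L Y'
Y → L Y becomes Y → L Y Y'
Y → Y L - becomes Y' → L - Y'
Add Y' → ε

Productions for other non-terminals are unchanged:
  L → , ,

Resulting grammar:
Y → L Y'
Y → L Y Y'
Y' → L - Y'
Y' → ε
L → , ,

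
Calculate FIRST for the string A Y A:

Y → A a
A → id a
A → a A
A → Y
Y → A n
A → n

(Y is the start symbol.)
FIRST sets of the non-terminals involved (from the grammar, by fixed-point iteration):
  FIRST(A) = { 'a', 'id', 'n' }

To compute FIRST(A Y A), process the symbols left to right:
Symbol A is a non-terminal. Add FIRST(A) \ {ε} = { 'a', 'id', 'n' }
A is not nullable (ε ∉ FIRST(A)), so stop here.
FIRST(A Y A) = { 'a', 'id', 'n' }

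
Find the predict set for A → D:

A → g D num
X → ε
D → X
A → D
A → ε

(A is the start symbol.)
{ $ }

PREDICT(A → D) = (FIRST(RHS) \ {ε}) ∪ (FOLLOW(A) if ε ∈ FIRST(RHS), i.e. RHS ⇒* ε)
FIRST(D) = { ε }
FIRST(D) = { ε }
ε ∈ FIRST(D) (the right-hand side is nullable), so add FOLLOW(A) = { $ }
PREDICT(A → D) = { $ }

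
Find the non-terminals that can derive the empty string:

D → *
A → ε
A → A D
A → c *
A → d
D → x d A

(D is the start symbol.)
A non-terminal is nullable if it can derive ε (the empty string): either it has an ε-production, or it has a production whose right-hand side consists entirely of nullable non-terminals.

ε-productions: A → ε
So A is immediately nullable.
No further non-terminal can be added: every production for the remaining non-terminals contains a terminal or a non-nullable non-terminal.
Nullable = { 'A' }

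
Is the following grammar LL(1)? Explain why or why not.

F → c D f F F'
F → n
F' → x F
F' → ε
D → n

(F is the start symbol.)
A grammar is LL(1) if for each non-terminal N with multiple productions, the predict sets of those productions are pairwise disjoint, where PREDICT(N → α) = (FIRST(α) \ {ε}) ∪ (FOLLOW(N) if α ⇒* ε).

Relevant sets:
  FOLLOW(F') = { $, 'x' }

For F:
  PREDICT(F → c D f F F') = { 'c' }
  PREDICT(F → n) = { 'n' }
For F':
  PREDICT(F' → x F) = { 'x' }
  PREDICT(F' → ε) = { $, 'x' }
D has a single production, so nothing to check there.

Conflict found: Predict set conflict for F': { 'x' }
The grammar is NOT LL(1).

Answer: No. Predict set conflict for F': { 'x' }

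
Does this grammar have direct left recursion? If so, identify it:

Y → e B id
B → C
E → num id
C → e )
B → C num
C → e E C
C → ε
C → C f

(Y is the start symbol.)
Yes, C is left-recursive

Direct left recursion occurs when N → N α for some non-terminal N (the right-hand side begins with the left-hand side itself).

Y → e B id: starts with e
B → C: starts with C
E → num id: starts with num
C → e ): starts with e
B → C num: starts with C
C → e E C: starts with e
C → ε: starts with ε
C → C f: LEFT RECURSIVE (starts with C)

The grammar has direct left recursion on: C.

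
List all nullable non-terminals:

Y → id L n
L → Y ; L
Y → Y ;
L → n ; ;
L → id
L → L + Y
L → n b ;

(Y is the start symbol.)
There are no ε-productions, so no non-terminal can derive ε.
No non-terminals are nullable.

Answer: None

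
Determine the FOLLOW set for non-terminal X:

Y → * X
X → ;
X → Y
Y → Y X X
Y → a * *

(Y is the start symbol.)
{ $, '*', ';', 'a' }

To compute FOLLOW(X), find every occurrence of X on a right-hand side N → α X β: add FIRST(β) \ {ε}, and if β is empty or nullable also add FOLLOW(N). Iterate to a fixed point.

In Y → * X: X is at the end, add FOLLOW(Y)
In Y → Y X X: X is followed by X, add FIRST(X) \ {ε} = { '*', ';', 'a' }
In Y → Y X X: X is at the end, add FOLLOW(Y)

The FOLLOW sets referred to above (computed the same way, to a fixed point):
  FOLLOW(Y) = { $, '*', ';', 'a' }

Taking the union: FOLLOW(X) = { $, '*', ';', 'a' }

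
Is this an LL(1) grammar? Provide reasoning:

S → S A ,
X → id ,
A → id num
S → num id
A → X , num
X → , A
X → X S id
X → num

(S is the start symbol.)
A grammar is LL(1) if for each non-terminal N with multiple productions, the predict sets of those productions are pairwise disjoint, where PREDICT(N → α) = (FIRST(α) \ {ε}) ∪ (FOLLOW(N) if α ⇒* ε).

Relevant sets:
  FIRST(S) = { 'num' }
  FIRST(X) = { ',', 'id', 'num' }

For S:
  PREDICT(S → S A ',') = { 'num' }
  PREDICT(S → num id) = { 'num' }
For X:
  PREDICT(X → id ',') = { 'id' }
  PREDICT(X → ',' A) = { ',' }
  PREDICT(X → X S id) = { ',', 'id', 'num' }
  PREDICT(X → num) = { 'num' }
For A:
  PREDICT(A → id num) = { 'id' }
  PREDICT(A → X ',' num) = { ',', 'id', 'num' }

Conflict found: Predict set conflict for S: { 'num' }
The grammar is NOT LL(1).

Answer: No. Predict set conflict for S: { 'num' }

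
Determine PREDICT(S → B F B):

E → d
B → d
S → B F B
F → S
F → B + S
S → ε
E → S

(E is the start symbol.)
{ 'd' }

PREDICT(S → B F B) = (FIRST(RHS) \ {ε}) ∪ (FOLLOW(S) if ε ∈ FIRST(RHS), i.e. RHS ⇒* ε)
FIRST(B) = { 'd' }
FIRST(B F B) = { 'd' }
ε ∉ FIRST(B F B), so FOLLOW(S) is not added.
PREDICT(S → B F B) = { 'd' }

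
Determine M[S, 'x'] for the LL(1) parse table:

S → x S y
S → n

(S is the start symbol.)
To find M[S, 'x'], we find productions for S where 'x' is in the predict set (PREDICT(N → α) = (FIRST(α) \ {ε}) ∪ (FOLLOW(N) if α ⇒* ε)).

S → x S y: PREDICT = { 'x' }
  'x' is in predict set, so this production goes in M[S, 'x']
S → n: PREDICT = { 'n' }

M[S, 'x'] = S → x S y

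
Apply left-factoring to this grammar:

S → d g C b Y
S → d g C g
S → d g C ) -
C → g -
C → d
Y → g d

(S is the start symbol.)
S → d g C S'
S' → b Y
S' → g
S' → ) -
C → g -
C → d
Y → g d

Left-factoring transforms A → αβ₁ | αβ₂ into A → αA' and A' → β₁ | β₂
(α is the longest common prefix among the alternatives). Repeat until
no nonterminal has two alternatives with a common prefix.

Round 1: S has alternatives sharing prefix 'd g C'. Introduce S': S → d g C S'
  Add: S' → b Y
  Add: S' → g
  Add: S' → ) -

No remaining common prefixes — done.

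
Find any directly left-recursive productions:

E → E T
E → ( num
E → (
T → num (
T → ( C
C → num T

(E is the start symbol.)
Yes, E is left-recursive

Direct left recursion occurs when N → N α for some non-terminal N (the right-hand side begins with the left-hand side itself).

E → E T: LEFT RECURSIVE (starts with E)
E → ( num: starts with '('
E → (: starts with '('
T → num (: starts with num
T → ( C: starts with '('
C → num T: starts with num

The grammar has direct left recursion on: E.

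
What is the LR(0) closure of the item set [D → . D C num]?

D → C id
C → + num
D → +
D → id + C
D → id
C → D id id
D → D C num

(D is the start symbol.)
Start with: [D → . D C num]
  [D → . D C num] has the dot before D: add [D → . C id], [D → . +], [D → . id + C], [D → . id]
  [D → . C id] has the dot before C: add [C → . + num], [C → . D id id]
No further items can be added.

CLOSURE = { [C → . + num], [C → . D id id], [D → . +], [D → . C id], [D → . D C num], [D → . id + C], [D → . id] }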